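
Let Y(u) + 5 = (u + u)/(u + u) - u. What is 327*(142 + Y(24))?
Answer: 37278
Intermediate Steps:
Y(u) = -4 - u (Y(u) = -5 + ((u + u)/(u + u) - u) = -5 + ((2*u)/((2*u)) - u) = -5 + ((2*u)*(1/(2*u)) - u) = -5 + (1 - u) = -4 - u)
327*(142 + Y(24)) = 327*(142 + (-4 - 1*24)) = 327*(142 + (-4 - 24)) = 327*(142 - 28) = 327*114 = 37278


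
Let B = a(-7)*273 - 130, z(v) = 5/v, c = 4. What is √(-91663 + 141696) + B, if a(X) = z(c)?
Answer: 845/4 + √50033 ≈ 434.93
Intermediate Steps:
a(X) = 5/4
B = 845/4 (B = (5/4)*273 - 130 = 1365/4 - 130 = 845/4 ≈ 211.25)
√(-91663 + 141696) + B = √(-91663 + 141696) + 845/4 = √50033 + 845/4 = 845/4 + √50033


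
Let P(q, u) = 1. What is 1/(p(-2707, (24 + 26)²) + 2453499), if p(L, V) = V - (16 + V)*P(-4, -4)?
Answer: 1/2453483 ≈ 4.0758e-7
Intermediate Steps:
p(L, V) = -16 (p(L, V) = V - (16 + V) = V + (-16 - V) = -16)
1/(p(-2707, (24 + 26)²) + 2453499) = 1/(-16 + 2453499) = 1/2453483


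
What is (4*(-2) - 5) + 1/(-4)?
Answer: -53/4 ≈ -13.250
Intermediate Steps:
(4*(-2) - 5) + 1/(-4) = (-8 - 5) - ¼*1 = -13 - ¼ = -53/4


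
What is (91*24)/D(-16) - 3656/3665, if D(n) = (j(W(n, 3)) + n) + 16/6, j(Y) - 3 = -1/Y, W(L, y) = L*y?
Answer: -1715640/8063 ≈ -212.78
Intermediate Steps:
j(Y) = 3 - 1/Y
D(n) = 17/3 + n - 1/(3*n) (D(n) = ((3 - 1/(n*3)) + n) + 16/6 = ((3 - 1/(3*n)) + n) + 16*(1/6) = ((3 - 1/(3*n)) + n) + 8/3 = (3 + n - 1/(3*n)) + 8/3 = 17/3 + n - 1/(3*n))
(91*24)/D(-16) - 3656/3665 = (91*24)/(17/3 - 16 - 1/3/(-16)) - 3656/3665 = 2184/(17/3 - 16 - 1/3*(-1/16)) - 3656*1/3665 = 2184/(17/3 - 16 + 1/48) - 3656/3665 = 2184/(-165/16) - 3656/3665 = 2184*(-16/165) - 3656/3665 = -11648/55 - 3656/3665 = -1715640/8063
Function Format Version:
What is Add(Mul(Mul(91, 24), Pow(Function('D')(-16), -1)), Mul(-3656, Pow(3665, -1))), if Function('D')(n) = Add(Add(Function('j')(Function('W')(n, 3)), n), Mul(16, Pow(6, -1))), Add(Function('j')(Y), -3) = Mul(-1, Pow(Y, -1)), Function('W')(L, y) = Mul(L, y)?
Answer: Rational(-1715640, 8063) ≈ -212.78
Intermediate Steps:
Function('j')(Y) = Add(3, Mul(-1, Pow(Y, -1)))
Function('D')(n) = Add(Rational(17, 3), n, Mul(Rational(-1, 3), Pow(n, -1))) (Function('D')(n) = Add(Add(Add(3, Mul(-1, Pow(Mul(n, 3), -1))), n), Mul(16, Pow(6, -1))) = Add(Add(Add(3, Mul(-1, Pow(Mul(3, n), -1))), n), Mul(16, Rational(1, 6))) = Add(Add(Add(3, Mul(-1, Mul(Rational(1, 3), Pow(n, -1)))), n), Rational(8, 3)) = Add(Add(Add(3, Mul(Rational(-1, 3), Pow(n, -1))), n), Rational(8, 3)) = Add(Add(3, n, Mul(Rational(-1, 3), Pow(n, -1))), Rational(8, 3)) = Add(Rational(17, 3), n, Mul(Rational(-1, 3), Pow(n, -1))))
Add(Mul(Mul(91, 24), Pow(Function('D')(-16), -1)), Mul(-3656, Pow(3665, -1))) = Add(Mul(Mul(91, 24), Pow(Add(Rational(17, 3), -16, Mul(Rational(-1, 3), Pow(-16, -1))), -1)), Mul(-3656, Pow(3665, -1))) = Add(Mul(2184, Pow(Add(Rational(17, 3), -16, Mul(Rational(-1, 3), Rational(-1, 16))), -1)), Mul(-3656, Rational(1, 3665))) = Add(Mul(2184, Pow(Add(Rational(17, 3), -16, Rational(1, 48)), -1)), Rational(-3656, 3665)) = Add(Mul(2184, Pow(Rational(-165, 16), -1)), Rational(-3656, 3665)) = Add(Mul(2184, Rational(-16, 165)), Rational(-3656, 3665)) = Add(Rational(-11648, 55), Rational(-3656, 3665)) = Rational(-1715640, 8063)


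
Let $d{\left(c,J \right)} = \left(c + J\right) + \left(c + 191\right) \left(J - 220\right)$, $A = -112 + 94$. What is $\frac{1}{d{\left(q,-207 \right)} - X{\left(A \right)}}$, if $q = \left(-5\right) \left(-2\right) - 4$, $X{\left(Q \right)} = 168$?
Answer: $- \frac{1}{84488} \approx -1.1836 \cdot 10^{-5}$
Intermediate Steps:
$A = -18$
$q = 6$ ($q = 10 - 4 = 6$)
$d{\left(c,J \right)} = J + c + \left(-220 + J\right) \left(191 + c\right)$ ($d{\left(c,J \right)} = \left(J + c\right) + \left(191 + c\right) \left(-220 + J\right) = \left(J + c\right) + \left(-220 + J\right) \left(191 + c\right) = J + c + \left(-220 + J\right) \left(191 + c\right)$)
$\frac{1}{d{\left(q,-207 \right)} - X{\left(A \right)}} = \frac{1}{\left(-42020 - 1314 + 192 \left(-207\right) - 1242\right) - 168} = \frac{1}{\left(-42020 - 1314 - 39744 - 1242\right) - 168} = \frac{1}{-84320 - 168} = \frac{1}{-84488} = - \frac{1}{84488}$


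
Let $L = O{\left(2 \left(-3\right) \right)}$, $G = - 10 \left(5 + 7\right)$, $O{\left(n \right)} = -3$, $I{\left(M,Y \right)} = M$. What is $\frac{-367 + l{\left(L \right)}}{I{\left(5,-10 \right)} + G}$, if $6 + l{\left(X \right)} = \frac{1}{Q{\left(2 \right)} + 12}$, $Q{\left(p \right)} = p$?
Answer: $\frac{227}{70} \approx 3.2429$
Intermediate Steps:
$G = -120$ ($G = \left(-10\right) 12 = -120$)
$L = -3$
$l{\left(X \right)} = - \frac{83}{14}$ ($l{\left(X \right)} = -6 + \frac{1}{2 + 12} = -6 + \frac{1}{14} = - \frac{83}{14}$)
$\frac{-367 + l{\left(L \right)}}{I{\left(5,-10 \right)} + G} = \frac{-367 - \frac{83}{14}}{5 - 120} = - \frac{5221}{14 \left(-115\right)} = \left(- \frac{5221}{14}\right) \left(- \frac{1}{115}\right) = \frac{227}{70}$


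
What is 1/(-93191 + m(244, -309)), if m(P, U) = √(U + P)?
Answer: -93191/8684562546 - I*√65/8684562546 ≈ -1.0731e-5 - 9.2834e-10*I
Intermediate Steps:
m(P, U) = √(P + U)
1/(-93191 + m(244, -309)) = 1/(-93191 + √(244 - 309)) = 1/(-93191 + √(-65)) = 1/(-93191 + I*√65)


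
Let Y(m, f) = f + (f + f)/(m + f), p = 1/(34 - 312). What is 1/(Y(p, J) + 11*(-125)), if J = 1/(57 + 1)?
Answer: -3190/4378133 ≈ -0.00072862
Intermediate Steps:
p = -1/278 (p = 1/(-278) = -1/278 ≈ -0.0035971)
J = 1/58 ≈ 0.017241
Y(m, f) = f + 2*f/(f + m) (Y(m, f) = f + (2*f)/(f + m) = f + 2*f/(f + m))
1/(Y(p, J) + 11*(-125)) = 1/((2 + 1/58 - 1/278)/(58*(1/58 - 1/278)) + 11*(-125)) = 1/((1/58)*(8117/4031)/(55/4031) - 1375) = 1/((1/58)*(4031/55)*(8117/4031) - 1375) = 1/(8117/3190 - 1375) = 1/(-4378133/3190) = -3190/4378133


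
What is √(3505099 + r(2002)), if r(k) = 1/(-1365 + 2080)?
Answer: √1791894236990/715 ≈ 1872.2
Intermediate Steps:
r(k) = 1/715
√(3505099 + r(2002)) = √(3505099 + 1/715) = √(2506145786/715) = √1791894236990/715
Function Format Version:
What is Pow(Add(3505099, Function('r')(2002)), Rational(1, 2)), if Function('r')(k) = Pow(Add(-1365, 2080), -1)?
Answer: Mul(Rational(1, 715), Pow(1791894236990, Rational(1, 2))) ≈ 1872.2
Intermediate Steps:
Function('r')(k) = Rational(1, 715) (Function('r')(k) = Pow(715, -1) = Rational(1, 715))
Pow(Add(3505099, Function('r')(2002)), Rational(1, 2)) = Pow(Add(3505099, Rational(1, 715)), Rational(1, 2)) = Pow(Rational(2506145786, 715), Rational(1, 2)) = Mul(Rational(1, 715), Pow(1791894236990, Rational(1, 2)))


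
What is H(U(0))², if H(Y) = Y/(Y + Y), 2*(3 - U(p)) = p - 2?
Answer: ¼ ≈ 0.25000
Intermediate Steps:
U(p) = 4 - p/2 (U(p) = 3 - (p - 2)/2 = 3 - (-2 + p)/2 = 3 + (1 - p/2) = 4 - p/2)
H(Y) = ½ (H(Y) = Y/((2*Y)) = Y*(1/(2*Y)) = ½)
H(U(0))² = (½)² = ¼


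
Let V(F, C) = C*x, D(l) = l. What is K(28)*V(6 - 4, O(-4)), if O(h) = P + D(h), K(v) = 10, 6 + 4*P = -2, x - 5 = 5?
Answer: -600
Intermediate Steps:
x = 10 (x = 5 + 5 = 10)
P = -2 (P = -3/2 + (¼)*(-2) = -3/2 - ½ = -2)
O(h) = -2 + h
V(F, C) = 10*C (V(F, C) = C*10 = 10*C)
K(28)*V(6 - 4, O(-4)) = 10*(10*(-2 - 4)) = 10*(10*(-6)) = 10*(-60) = -600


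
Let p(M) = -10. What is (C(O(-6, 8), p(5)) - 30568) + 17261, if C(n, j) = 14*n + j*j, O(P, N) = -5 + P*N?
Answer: -13949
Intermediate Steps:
O(P, N) = -5 + N*P
C(n, j) = j² + 14*n (C(n, j) = 14*n + j² = j² + 14*n)
(C(O(-6, 8), p(5)) - 30568) + 17261 = (((-10)² + 14*(-5 + 8*(-6))) - 30568) + 17261 = ((100 + 14*(-5 - 48)) - 30568) + 17261 = ((100 + 14*(-53)) - 30568) + 17261 = ((100 - 742) - 30568) + 17261 = (-642 - 30568) + 17261 = -31210 + 17261 = -13949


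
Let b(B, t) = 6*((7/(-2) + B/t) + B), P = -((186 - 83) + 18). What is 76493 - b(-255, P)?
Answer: 9441794/121 ≈ 78031.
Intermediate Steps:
P = -121 (P = -(103 + 18) = -1*121 = -121)
b(B, t) = -21 + 6*B + 6*B/t (b(B, t) = 6*((7*(-½) + B/t) + B) = 6*((-7/2 + B/t) + B) = 6*(-7/2 + B + B/t) = -21 + 6*B + 6*B/t)
76493 - b(-255, P) = 76493 - (-21 + 6*(-255) + 6*(-255)/(-121)) = 76493 - (-21 - 1530 + 6*(-255)*(-1/121)) = 76493 - (-21 - 1530 + 1530/121) = 76493 - 1*(-186141/121) = 76493 + 186141/121 = 9441794/121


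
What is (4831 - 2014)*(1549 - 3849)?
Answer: -6479100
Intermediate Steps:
(4831 - 2014)*(1549 - 3849) = 2817*(-2300) = -6479100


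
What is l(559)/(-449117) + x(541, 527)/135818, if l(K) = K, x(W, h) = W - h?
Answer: -34817312/30499086353 ≈ -0.0011416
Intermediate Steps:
l(559)/(-449117) + x(541, 527)/135818 = 559/(-449117) + (541 - 1*527)/135818 = 559*(-1/449117) + (541 - 527)*(1/135818) = -559/449117 + 14*(1/135818) = -559/449117 + 7/67909 = -34817312/30499086353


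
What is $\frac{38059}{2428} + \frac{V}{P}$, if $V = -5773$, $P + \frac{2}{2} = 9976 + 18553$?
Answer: $\frac{267932577}{17316496} \approx 15.473$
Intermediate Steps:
$P = 28528$ ($P = -1 + \left(9976 + 18553\right) = -1 + 28529 = 28528$)
$\frac{38059}{2428} + \frac{V}{P} = \frac{38059}{2428} - \frac{5773}{28528} = \frac{267932577}{17316496}$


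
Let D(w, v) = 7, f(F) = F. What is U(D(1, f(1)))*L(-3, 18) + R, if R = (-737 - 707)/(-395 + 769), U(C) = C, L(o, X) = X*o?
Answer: -71408/187 ≈ -381.86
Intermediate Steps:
R = -722/187 (R = -1444/374 = -1444*1/374 = -722/187 ≈ -3.8610)
U(D(1, f(1)))*L(-3, 18) + R = 7*(18*(-3)) - 722/187 = 7*(-54) - 722/187 = -378 - 722/187 = -71408/187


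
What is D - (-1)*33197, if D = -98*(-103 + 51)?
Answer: 38293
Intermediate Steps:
D = 5096 (D = -98*(-52) = 5096)
D - (-1)*33197 = 5096 - (-1)*33197 = 5096 - 1*(-33197) = 5096 + 33197 = 38293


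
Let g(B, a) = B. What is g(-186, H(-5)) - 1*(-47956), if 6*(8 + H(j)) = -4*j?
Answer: 47770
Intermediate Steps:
H(j) = -8 - 2*j/3 (H(j) = -8 + (-4*j)/6 = -8 - 2*j/3)
g(-186, H(-5)) - 1*(-47956) = -186 - 1*(-47956) = -186 + 47956 = 47770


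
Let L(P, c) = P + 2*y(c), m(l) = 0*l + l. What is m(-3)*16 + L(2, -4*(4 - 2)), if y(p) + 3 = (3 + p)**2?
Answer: -2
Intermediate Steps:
y(p) = -3 + (3 + p)**2
m(l) = l (m(l) = 0 + l = l)
L(P, c) = -6 + P + 2*(3 + c)**2 (L(P, c) = P + 2*(-3 + (3 + c)**2) = P + (-6 + 2*(3 + c)**2) = -6 + P + 2*(3 + c)**2)
m(-3)*16 + L(2, -4*(4 - 2)) = -3*16 + (-6 + 2 + 2*(3 - 4*(4 - 2))**2) = -48 + (-6 + 2 + 2*(3 - 4*2)**2) = -48 + (-6 + 2 + 2*(3 - 8)**2) = -48 + (-6 + 2 + 2*(-5)**2) = -48 + (-6 + 2 + 2*25) = -48 + (-6 + 2 + 50) = -48 + 46 = -2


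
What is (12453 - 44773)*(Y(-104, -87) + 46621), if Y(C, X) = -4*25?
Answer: -1503558720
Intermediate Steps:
Y(C, X) = -100
(12453 - 44773)*(Y(-104, -87) + 46621) = (12453 - 44773)*(-100 + 46621) = -32320*46521 = -1503558720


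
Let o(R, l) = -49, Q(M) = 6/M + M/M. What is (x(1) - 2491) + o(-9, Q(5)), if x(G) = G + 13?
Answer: -2526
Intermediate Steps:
Q(M) = 1 + 6/M (Q(M) = 6/M + 1 = 1 + 6/M)
x(G) = 13 + G
(x(1) - 2491) + o(-9, Q(5)) = ((13 + 1) - 2491) - 49 = (14 - 2491) - 49 = -2477 - 49 = -2526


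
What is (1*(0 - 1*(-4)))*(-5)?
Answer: -20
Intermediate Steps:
(1*(0 - 1*(-4)))*(-5) = (1*(0 + 4))*(-5) = (1*4)*(-5) = 4*(-5) = -20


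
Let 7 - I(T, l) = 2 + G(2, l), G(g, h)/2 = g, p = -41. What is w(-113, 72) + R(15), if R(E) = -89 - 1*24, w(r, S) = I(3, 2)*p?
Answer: -154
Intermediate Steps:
G(g, h) = 2*g
I(T, l) = 1 (I(T, l) = 7 - (2 + 2*2) = 7 - (2 + 4) = 7 - 1*6 = 7 - 6 = 1)
w(r, S) = -41 (w(r, S) = 1*(-41) = -41)
R(E) = -113 (R(E) = -89 - 24 = -113)
w(-113, 72) + R(15) = -41 - 113 = -154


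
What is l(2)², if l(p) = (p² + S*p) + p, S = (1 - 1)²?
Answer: 36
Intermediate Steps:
S = 0 (S = 0² = 0)
l(p) = p + p² (l(p) = (p² + 0*p) + p = (p² + 0) + p = p² + p = p + p²)
l(2)² = (2*(1 + 2))² = (2*3)² = 6² = 36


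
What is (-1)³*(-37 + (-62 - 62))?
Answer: 161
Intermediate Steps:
(-1)³*(-37 + (-62 - 62)) = -(-37 - 124) = -1*(-161) = 161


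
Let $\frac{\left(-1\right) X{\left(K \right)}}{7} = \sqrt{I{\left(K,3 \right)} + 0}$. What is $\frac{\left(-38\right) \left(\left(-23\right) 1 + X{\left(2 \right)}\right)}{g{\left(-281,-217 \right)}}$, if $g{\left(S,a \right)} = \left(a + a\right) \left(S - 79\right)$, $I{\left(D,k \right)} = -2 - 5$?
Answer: $\frac{437}{78120} + \frac{19 i \sqrt{7}}{11160} \approx 0.005594 + 0.0045044 i$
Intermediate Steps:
$I{\left(D,k \right)} = -7$ ($I{\left(D,k \right)} = -2 - 5 = -7$)
$X{\left(K \right)} = - 7 i \sqrt{7}$ ($X{\left(K \right)} = - 7 \sqrt{-7 + 0} = - 7 \sqrt{-7} = - 7 i \sqrt{7}$)
$g{\left(S,a \right)} = 2 a \left(-79 + S\right)$
$\frac{\left(-38\right) \left(\left(-23\right) 1 + X{\left(2 \right)}\right)}{g{\left(-281,-217 \right)}} = \frac{\left(-38\right) \left(\left(-23\right) 1 - 7 i \sqrt{7}\right)}{2 \left(-217\right) \left(-79 - 281\right)} = \frac{\left(-38\right) \left(-23 - 7 i \sqrt{7}\right)}{2 \left(-217\right) \left(-360\right)} = \frac{874 + 266 i \sqrt{7}}{156240} = \left(874 + 266 i \sqrt{7}\right) \frac{1}{156240} = \frac{437}{78120} + \frac{19 i \sqrt{7}}{11160}$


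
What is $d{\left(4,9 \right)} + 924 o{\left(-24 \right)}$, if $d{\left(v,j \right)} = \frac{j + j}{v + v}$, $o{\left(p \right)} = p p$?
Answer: $\frac{2128905}{4} \approx 5.3223 \cdot 10^{5}$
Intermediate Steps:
$o{\left(p \right)} = p^{2}$
$d{\left(v,j \right)} = \frac{j}{v}$ ($d{\left(v,j \right)} = \frac{2 j}{2 v} = 2 j \frac{1}{2 v} = \frac{j}{v}$)
$d{\left(4,9 \right)} + 924 o{\left(-24 \right)} = \frac{9}{4} + 924 \left(-24\right)^{2} = 9 \cdot \frac{1}{4} + 924 \cdot 576 = \frac{9}{4} + 532224 = \frac{2128905}{4}$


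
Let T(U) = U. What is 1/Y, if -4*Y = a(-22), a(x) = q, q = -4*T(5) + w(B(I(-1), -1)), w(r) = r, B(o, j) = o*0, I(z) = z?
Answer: ⅕ ≈ 0.20000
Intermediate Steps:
B(o, j) = 0
q = -20 (q = -4*5 + 0 = -20 + 0 = -20)
a(x) = -20
Y = 5 (Y = -¼*(-20) = 5)
1/Y = 1/5 = ⅕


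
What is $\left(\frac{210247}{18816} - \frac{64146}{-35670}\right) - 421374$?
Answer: $- \frac{47133916498609}{111861120} \approx -4.2136 \cdot 10^{5}$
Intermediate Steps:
$\left(\frac{210247}{18816} - \frac{64146}{-35670}\right) - 421374 = \left(210247 \cdot \frac{1}{18816} - - \frac{10691}{5945}\right) - 421374 = \left(\frac{210247}{18816} + \frac{10691}{5945}\right) - 421374 = \frac{1451080271}{111861120} - 421374 = - \frac{47133916498609}{111861120}$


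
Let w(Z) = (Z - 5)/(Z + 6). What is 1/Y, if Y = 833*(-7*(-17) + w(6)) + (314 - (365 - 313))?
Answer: 12/1193501 ≈ 1.0054e-5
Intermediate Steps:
w(Z) = (-5 + Z)/(6 + Z)
Y = 1193501/12 (Y = 833*(-7*(-17) + (-5 + 6)/(6 + 6)) + (314 - (365 - 313)) = 833*(119 + 1/12) + (314 - 1*52) = 833*(119 + (1/12)*1) + (314 - 52) = 833*(119 + 1/12) + 262 = 833*(1429/12) + 262 = 1190357/12 + 262 = 1193501/12 ≈ 99458.)
1/Y = 1/(1193501/12) = 12/1193501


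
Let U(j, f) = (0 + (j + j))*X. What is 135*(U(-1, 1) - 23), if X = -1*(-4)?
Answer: -4185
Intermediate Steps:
X = 4
U(j, f) = 8*j (U(j, f) = (0 + (j + j))*4 = (0 + 2*j)*4 = (2*j)*4 = 8*j)
135*(U(-1, 1) - 23) = 135*(8*(-1) - 23) = 135*(-8 - 23) = 135*(-31) = -4185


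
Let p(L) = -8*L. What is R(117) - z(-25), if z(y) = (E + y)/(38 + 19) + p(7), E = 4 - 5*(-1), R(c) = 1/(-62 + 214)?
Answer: 25667/456 ≈ 56.287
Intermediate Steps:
R(c) = 1/152
E = 9 (E = 4 + 5 = 9)
z(y) = -1061/19 + y/57 (z(y) = (9 + y)/(38 + 19) - 8*7 = (9 + y)/57 - 56 = (9 + y)*(1/57) - 56 = (3/19 + y/57) - 56 = -1061/19 + y/57)
R(117) - z(-25) = 1/152 - (-1061/19 + (1/57)*(-25)) = 1/152 - (-1061/19 - 25/57) = 1/152 - 1*(-3208/57) = 1/152 + 3208/57 = 25667/456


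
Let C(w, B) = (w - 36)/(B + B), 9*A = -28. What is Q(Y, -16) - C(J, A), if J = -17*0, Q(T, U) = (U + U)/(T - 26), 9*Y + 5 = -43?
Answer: -3135/658 ≈ -4.7644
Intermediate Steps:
A = -28/9 (A = (⅑)*(-28) = -28/9 ≈ -3.1111)
Y = -16/3 (Y = -5/9 + (⅑)*(-43) = -5/9 - 43/9 = -16/3 ≈ -5.3333)
Q(T, U) = 2*U/(-26 + T) (Q(T, U) = (2*U)/(-26 + T) = 2*U/(-26 + T))
J = 0
C(w, B) = (-36 + w)/(2*B) (C(w, B) = (-36 + w)/((2*B)) = (-36 + w)*(1/(2*B)) = (-36 + w)/(2*B))
Q(Y, -16) - C(J, A) = 2*(-16)/(-26 - 16/3) - (-36 + 0)/(2*(-28/9)) = 2*(-16)/(-94/3) - (-9)*(-36)/(2*28) = 2*(-16)*(-3/94) - 1*81/14 = 48/47 - 81/14 = -3135/658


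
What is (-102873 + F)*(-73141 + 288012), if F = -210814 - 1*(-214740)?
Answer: -21260840837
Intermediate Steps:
F = 3926 (F = -210814 + 214740 = 3926)
(-102873 + F)*(-73141 + 288012) = (-102873 + 3926)*(-73141 + 288012) = -98947*214871 = -21260840837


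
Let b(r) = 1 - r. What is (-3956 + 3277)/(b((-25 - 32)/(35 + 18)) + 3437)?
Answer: -35987/182271 ≈ -0.19744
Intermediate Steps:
(-3956 + 3277)/(b((-25 - 32)/(35 + 18)) + 3437) = (-3956 + 3277)/((1 - (-25 - 32)/(35 + 18)) + 3437) = -679/((1 - (-57)/53) + 3437) = -679/((1 - 1*(-57/53)) + 3437) = -679/((1 + 57/53) + 3437) = -679/(110/53 + 3437) = -679/182271/53 = -679*53/182271 = -35987/182271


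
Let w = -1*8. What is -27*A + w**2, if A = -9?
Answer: 307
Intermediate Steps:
w = -8
-27*A + w**2 = -27*(-9) + (-8)**2 = 243 + 64 = 307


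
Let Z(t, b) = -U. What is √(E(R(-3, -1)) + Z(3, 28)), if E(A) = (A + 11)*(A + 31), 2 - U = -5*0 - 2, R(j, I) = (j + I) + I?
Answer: 2*√38 ≈ 12.329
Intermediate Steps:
R(j, I) = j + 2*I (R(j, I) = (I + j) + I = j + 2*I)
U = 4 (U = 2 - (-5*0 - 2) = 2 - (0 - 2) = 2 - 1*(-2) = 2 + 2 = 4)
E(A) = (11 + A)*(31 + A)
Z(t, b) = -4 (Z(t, b) = -1*4 = -4)
√(E(R(-3, -1)) + Z(3, 28)) = √((341 + (-3 + 2*(-1))² + 42*(-3 + 2*(-1))) - 4) = √((341 + (-3 - 2)² + 42*(-3 - 2)) - 4) = √((341 + (-5)² + 42*(-5)) - 4) = √((341 + 25 - 210) - 4) = √(156 - 4) = √152 = 2*√38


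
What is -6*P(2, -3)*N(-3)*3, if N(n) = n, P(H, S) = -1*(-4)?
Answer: 216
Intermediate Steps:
P(H, S) = 4
-6*P(2, -3)*N(-3)*3 = -6*4*(-3)*3 = -(-72)*3 = -6*(-36) = 216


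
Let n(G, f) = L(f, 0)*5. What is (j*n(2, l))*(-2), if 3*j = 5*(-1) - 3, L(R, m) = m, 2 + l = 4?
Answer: 0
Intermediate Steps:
l = 2 (l = -2 + 4 = 2)
j = -8/3 (j = (5*(-1) - 3)/3 = (-5 - 3)/3 = (⅓)*(-8) = -8/3 ≈ -2.6667)
n(G, f) = 0 (n(G, f) = 0*5 = 0)
(j*n(2, l))*(-2) = -8/3*0*(-2) = 0*(-2) = 0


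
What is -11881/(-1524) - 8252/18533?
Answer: 207614525/28244292 ≈ 7.3507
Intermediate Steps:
-11881/(-1524) - 8252/18533 = -11881*(-1/1524) - 8252*1/18533 = 11881/1524 - 8252/18533 = 207614525/28244292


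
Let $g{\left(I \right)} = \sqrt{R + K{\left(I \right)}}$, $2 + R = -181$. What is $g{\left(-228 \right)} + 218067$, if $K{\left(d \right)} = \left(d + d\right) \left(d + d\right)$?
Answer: $218067 + \sqrt{207753} \approx 2.1852 \cdot 10^{5}$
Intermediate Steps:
$R = -183$ ($R = -2 - 181 = -183$)
$K{\left(d \right)} = 4 d^{2}$ ($K{\left(d \right)} = 2 d 2 d = 4 d^{2}$)
$g{\left(I \right)} = \sqrt{-183 + 4 I^{2}}$
$g{\left(-228 \right)} + 218067 = \sqrt{-183 + 4 \left(-228\right)^{2}} + 218067 = \sqrt{-183 + 4 \cdot 51984} + 218067 = \sqrt{-183 + 207936} + 218067 = \sqrt{207753} + 218067 = 218067 + \sqrt{207753}$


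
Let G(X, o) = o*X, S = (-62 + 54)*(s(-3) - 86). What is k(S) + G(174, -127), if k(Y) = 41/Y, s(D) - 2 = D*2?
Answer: -15910519/720 ≈ -22098.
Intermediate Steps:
s(D) = 2 + 2*D (s(D) = 2 + D*2 = 2 + 2*D)
S = 720 (S = (-62 + 54)*((2 + 2*(-3)) - 86) = -8*((2 - 6) - 86) = -8*(-4 - 86) = -8*(-90) = 720)
G(X, o) = X*o
k(S) + G(174, -127) = 41/720 + 174*(-127) = 41*(1/720) - 22098 = 41/720 - 22098 = -15910519/720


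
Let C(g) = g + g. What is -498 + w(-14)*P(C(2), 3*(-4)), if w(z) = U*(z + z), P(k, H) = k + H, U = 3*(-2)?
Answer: -1842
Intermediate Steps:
U = -6
C(g) = 2*g
P(k, H) = H + k
w(z) = -12*z (w(z) = -6*(z + z) = -12*z)
-498 + w(-14)*P(C(2), 3*(-4)) = -498 + (-12*(-14))*(3*(-4) + 2*2) = -498 + 168*(-12 + 4) = -498 + 168*(-8) = -498 - 1344 = -1842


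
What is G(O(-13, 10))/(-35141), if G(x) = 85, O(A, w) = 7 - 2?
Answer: -85/35141 ≈ -0.0024188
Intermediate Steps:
O(A, w) = 5
G(O(-13, 10))/(-35141) = 85/(-35141) = 85*(-1/35141) = -85/35141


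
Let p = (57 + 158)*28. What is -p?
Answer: -6020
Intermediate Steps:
p = 6020 (p = 215*28 = 6020)
-p = -1*6020 = -6020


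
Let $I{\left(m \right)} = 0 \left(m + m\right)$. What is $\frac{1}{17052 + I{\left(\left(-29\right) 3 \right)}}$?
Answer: $\frac{1}{17052} \approx 5.8644 \cdot 10^{-5}$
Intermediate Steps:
$I{\left(m \right)} = 0$ ($I{\left(m \right)} = 0 \cdot 2 m = 0$)
$\frac{1}{17052 + I{\left(\left(-29\right) 3 \right)}} = \frac{1}{17052 + 0} = \frac{1}{17052}$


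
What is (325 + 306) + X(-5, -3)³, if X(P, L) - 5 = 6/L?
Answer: 658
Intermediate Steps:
X(P, L) = 5 + 6/L
(325 + 306) + X(-5, -3)³ = (325 + 306) + (5 + 6/(-3))³ = 631 + (5 + 6*(-⅓))³ = 631 + (5 - 2)³ = 631 + 3³ = 631 + 27 = 658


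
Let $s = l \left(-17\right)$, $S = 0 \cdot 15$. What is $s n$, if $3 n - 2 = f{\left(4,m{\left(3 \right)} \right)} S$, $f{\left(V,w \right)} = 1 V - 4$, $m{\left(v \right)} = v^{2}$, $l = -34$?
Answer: $\frac{1156}{3} \approx 385.33$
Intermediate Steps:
$f{\left(V,w \right)} = -4 + V$ ($f{\left(V,w \right)} = V - 4 = -4 + V$)
$S = 0$
$s = 578$ ($s = \left(-34\right) \left(-17\right) = 578$)
$n = \frac{2}{3}$ ($n = \frac{2}{3} + \frac{\left(-4 + 4\right) 0}{3} = \frac{2}{3} + \frac{0 \cdot 0}{3} = \frac{2}{3} + \frac{1}{3} \cdot 0 = \frac{2}{3} + 0 = \frac{2}{3} \approx 0.66667$)
$s n = 578 \cdot \frac{2}{3} = \frac{1156}{3}$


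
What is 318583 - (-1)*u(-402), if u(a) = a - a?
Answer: 318583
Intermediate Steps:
u(a) = 0
318583 - (-1)*u(-402) = 318583 - (-1)*0 = 318583 - 1*0 = 318583 + 0 = 318583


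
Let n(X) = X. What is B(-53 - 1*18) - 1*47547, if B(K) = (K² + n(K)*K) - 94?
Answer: -37559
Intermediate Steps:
B(K) = -94 + 2*K² (B(K) = (K² + K*K) - 94 = (K² + K²) - 94 = 2*K² - 94 = -94 + 2*K²)
B(-53 - 1*18) - 1*47547 = (-94 + 2*(-53 - 1*18)²) - 1*47547 = (-94 + 2*(-53 - 18)²) - 47547 = (-94 + 2*(-71)²) - 47547 = (-94 + 2*5041) - 47547 = (-94 + 10082) - 47547 = 9988 - 47547 = -37559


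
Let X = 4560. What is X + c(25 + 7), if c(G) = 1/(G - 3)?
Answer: 132241/29 ≈ 4560.0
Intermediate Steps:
c(G) = 1/(-3 + G)
X + c(25 + 7) = 4560 + 1/(-3 + (25 + 7)) = 4560 + 1/(-3 + 32) = 4560 + 1/29 = 132241/29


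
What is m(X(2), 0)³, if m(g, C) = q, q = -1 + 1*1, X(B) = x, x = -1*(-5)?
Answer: 0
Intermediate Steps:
x = 5
X(B) = 5
q = 0 (q = -1 + 1 = 0)
m(g, C) = 0
m(X(2), 0)³ = 0³ = 0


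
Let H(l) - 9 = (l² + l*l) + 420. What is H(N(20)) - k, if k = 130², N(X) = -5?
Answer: -16421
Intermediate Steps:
k = 16900
H(l) = 429 + 2*l² (H(l) = 9 + ((l² + l*l) + 420) = 9 + ((l² + l²) + 420) = 9 + (2*l² + 420) = 9 + (420 + 2*l²) = 429 + 2*l²)
H(N(20)) - k = (429 + 2*(-5)²) - 1*16900 = (429 + 2*25) - 16900 = (429 + 50) - 16900 = 479 - 16900 = -16421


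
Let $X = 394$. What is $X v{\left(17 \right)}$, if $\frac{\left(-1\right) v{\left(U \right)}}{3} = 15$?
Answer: $-17730$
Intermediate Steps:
$v{\left(U \right)} = -45$ ($v{\left(U \right)} = \left(-3\right) 15 = -45$)
$X v{\left(17 \right)} = 394 \left(-45\right) = -17730$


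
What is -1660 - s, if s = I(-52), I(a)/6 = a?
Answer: -1348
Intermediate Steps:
I(a) = 6*a
s = -312 (s = 6*(-52) = -312)
-1660 - s = -1660 - 1*(-312) = -1660 + 312 = -1348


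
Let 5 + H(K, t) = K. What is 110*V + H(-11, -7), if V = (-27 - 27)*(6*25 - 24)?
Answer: -748456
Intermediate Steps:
V = -6804 (V = -54*(150 - 24) = -54*126 = -6804)
H(K, t) = -5 + K
110*V + H(-11, -7) = 110*(-6804) + (-5 - 11) = -748440 - 16 = -748456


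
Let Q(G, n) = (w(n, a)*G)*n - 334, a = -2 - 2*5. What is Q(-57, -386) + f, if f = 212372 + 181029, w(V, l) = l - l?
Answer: 393067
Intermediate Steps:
a = -12 (a = -2 - 10 = -12)
w(V, l) = 0
Q(G, n) = -334 (Q(G, n) = (0*G)*n - 334 = 0*n - 334 = 0 - 334 = -334)
f = 393401
Q(-57, -386) + f = -334 + 393401 = 393067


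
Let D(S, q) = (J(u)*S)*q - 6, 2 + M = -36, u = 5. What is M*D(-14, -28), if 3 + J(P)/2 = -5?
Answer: 238564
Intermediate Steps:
J(P) = -16 (J(P) = -6 + 2*(-5) = -6 - 10 = -16)
M = -38 (M = -2 - 36 = -38)
D(S, q) = -6 - 16*S*q (D(S, q) = (-16*S)*q - 6 = -16*S*q - 6 = -6 - 16*S*q)
M*D(-14, -28) = -38*(-6 - 16*(-14)*(-28)) = -38*(-6 - 6272) = -38*(-6278) = 238564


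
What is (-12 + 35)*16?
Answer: 368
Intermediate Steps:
(-12 + 35)*16 = 23*16 = 368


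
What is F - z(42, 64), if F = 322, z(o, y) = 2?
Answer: 320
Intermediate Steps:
F - z(42, 64) = 322 - 1*2 = 322 - 2 = 320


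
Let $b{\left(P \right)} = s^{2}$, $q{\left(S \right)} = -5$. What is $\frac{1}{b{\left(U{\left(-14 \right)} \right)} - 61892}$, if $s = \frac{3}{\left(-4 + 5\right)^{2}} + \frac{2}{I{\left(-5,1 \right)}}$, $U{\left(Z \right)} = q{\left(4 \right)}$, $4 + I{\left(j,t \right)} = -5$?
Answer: $- \frac{81}{5012627} \approx -1.6159 \cdot 10^{-5}$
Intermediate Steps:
$I{\left(j,t \right)} = -9$ ($I{\left(j,t \right)} = -4 - 5 = -9$)
$U{\left(Z \right)} = -5$
$s = \frac{25}{9}$ ($s = \frac{3}{\left(-4 + 5\right)^{2}} + \frac{2}{-9} = \frac{3}{1^{2}} + 2 \left(- \frac{1}{9}\right) = \frac{3}{1} - \frac{2}{9} = 3 \cdot 1 - \frac{2}{9} = 3 - \frac{2}{9} = \frac{25}{9} \approx 2.7778$)
$b{\left(P \right)} = \frac{625}{81}$ ($b{\left(P \right)} = \left(\frac{25}{9}\right)^{2} = \frac{625}{81}$)
$\frac{1}{b{\left(U{\left(-14 \right)} \right)} - 61892} = \frac{1}{\frac{625}{81} - 61892} = \frac{1}{- \frac{5012627}{81}} = - \frac{81}{5012627}$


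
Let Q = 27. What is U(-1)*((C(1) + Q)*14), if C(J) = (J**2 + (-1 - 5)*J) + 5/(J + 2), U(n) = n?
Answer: -994/3 ≈ -331.33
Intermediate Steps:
C(J) = J**2 - 6*J + 5/(2 + J) (C(J) = (J**2 - 6*J) + 5/(2 + J) = J**2 - 6*J + 5/(2 + J))
U(-1)*((C(1) + Q)*14) = -((5 + 1**3 - 12*1 - 4*1**2)/(2 + 1) + 27)*14 = -((5 + 1 - 12 - 4*1)/3 + 27)*14 = -((5 + 1 - 12 - 4)/3 + 27)*14 = -((1/3)*(-10) + 27)*14 = -(-10/3 + 27)*14 = -71*14/3 = -1*994/3 = -994/3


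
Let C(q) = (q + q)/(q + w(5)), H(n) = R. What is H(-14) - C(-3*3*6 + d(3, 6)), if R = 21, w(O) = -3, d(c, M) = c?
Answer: 172/9 ≈ 19.111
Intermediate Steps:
H(n) = 21
C(q) = 2*q/(-3 + q) (C(q) = (q + q)/(q - 3) = (2*q)/(-3 + q) = 2*q/(-3 + q))
H(-14) - C(-3*3*6 + d(3, 6)) = 21 - 2*(-3*3*6 + 3)/(-3 + (-3*3*6 + 3)) = 21 - 2*(-9*6 + 3)/(-3 + (-9*6 + 3)) = 21 - 2*(-54 + 3)/(-3 + (-54 + 3)) = 21 - 2*(-51)/(-3 - 51) = 21 - 2*(-51)/(-54) = 21 - 2*(-51)*(-1)/54 = 21 - 1*17/9 = 21 - 17/9 = 172/9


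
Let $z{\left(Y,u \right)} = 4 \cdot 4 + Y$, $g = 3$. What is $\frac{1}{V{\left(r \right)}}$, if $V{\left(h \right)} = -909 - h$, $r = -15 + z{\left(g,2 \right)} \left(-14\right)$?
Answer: $- \frac{1}{628} \approx -0.0015924$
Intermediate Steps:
$z{\left(Y,u \right)} = 16 + Y$
$r = -281$ ($r = -15 + \left(16 + 3\right) \left(-14\right) = -15 + 19 \left(-14\right) = -15 - 266 = -281$)
$\frac{1}{V{\left(r \right)}} = \frac{1}{-909 - -281} = \frac{1}{-909 + 281} = \frac{1}{-628} = - \frac{1}{628}$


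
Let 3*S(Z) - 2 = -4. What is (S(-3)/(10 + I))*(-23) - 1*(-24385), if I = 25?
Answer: 2560471/105 ≈ 24385.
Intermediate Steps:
S(Z) = -2/3 (S(Z) = 2/3 + (1/3)*(-4) = 2/3 - 4/3 = -2/3)
(S(-3)/(10 + I))*(-23) - 1*(-24385) = -2/(3*(10 + 25))*(-23) - 1*(-24385) = -2/3/35*(-23) + 24385 = -2/3*1/35*(-23) + 24385 = -2/105*(-23) + 24385 = 46/105 + 24385 = 2560471/105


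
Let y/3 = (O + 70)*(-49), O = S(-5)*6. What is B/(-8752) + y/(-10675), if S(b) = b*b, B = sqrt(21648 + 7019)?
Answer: 924/305 - sqrt(28667)/8752 ≈ 3.0102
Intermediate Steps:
B = sqrt(28667) ≈ 169.31
S(b) = b**2
O = 150 (O = (-5)**2*6 = 25*6 = 150)
y = -32340 (y = 3*((150 + 70)*(-49)) = 3*(220*(-49)) = 3*(-10780) = -32340)
B/(-8752) + y/(-10675) = sqrt(28667)/(-8752) - 32340/(-10675) = sqrt(28667)*(-1/8752) - 32340*(-1/10675) = -sqrt(28667)/8752 + 924/305 = 924/305 - sqrt(28667)/8752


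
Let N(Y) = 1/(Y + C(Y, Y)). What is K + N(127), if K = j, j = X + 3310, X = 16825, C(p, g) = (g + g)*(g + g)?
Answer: 1301586806/64643 ≈ 20135.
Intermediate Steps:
C(p, g) = 4*g² (C(p, g) = (2*g)*(2*g) = 4*g²)
N(Y) = 1/(Y + 4*Y²)
j = 20135 (j = 16825 + 3310 = 20135)
K = 20135
K + N(127) = 20135 + 1/(127*(1 + 4*127)) = 20135 + 1/(127*(1 + 508)) = 20135 + (1/127)/509 = 20135 + (1/127)*(1/509) = 20135 + 1/64643 = 1301586806/64643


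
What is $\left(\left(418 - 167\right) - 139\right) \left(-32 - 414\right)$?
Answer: $-49952$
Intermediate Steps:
$\left(\left(418 - 167\right) - 139\right) \left(-32 - 414\right) = \left(251 - 139\right) \left(-446\right) = 112 \left(-446\right) = -49952$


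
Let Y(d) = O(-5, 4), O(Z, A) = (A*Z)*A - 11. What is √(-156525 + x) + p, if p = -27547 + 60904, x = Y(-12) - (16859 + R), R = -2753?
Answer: 33357 + I*√170722 ≈ 33357.0 + 413.19*I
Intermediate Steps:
O(Z, A) = -11 + Z*A² (O(Z, A) = Z*A² - 11 = -11 + Z*A²)
Y(d) = -91 (Y(d) = -11 - 5*4² = -11 - 5*16 = -11 - 80 = -91)
x = -14197 (x = -91 - (16859 - 2753) = -91 - 1*14106 = -91 - 14106 = -14197)
p = 33357
√(-156525 + x) + p = √(-156525 - 14197) + 33357 = √(-170722) + 33357 = I*√170722 + 33357 = 33357 + I*√170722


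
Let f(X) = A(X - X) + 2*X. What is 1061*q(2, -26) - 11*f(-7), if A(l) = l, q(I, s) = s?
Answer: -27432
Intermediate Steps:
f(X) = 2*X (f(X) = (X - X) + 2*X = 0 + 2*X = 2*X)
1061*q(2, -26) - 11*f(-7) = 1061*(-26) - 22*(-7) = -27586 - 11*(-14) = -27586 + 154 = -27432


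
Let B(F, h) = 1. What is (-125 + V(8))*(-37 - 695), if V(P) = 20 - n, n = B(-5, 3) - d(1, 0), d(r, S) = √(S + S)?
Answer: 77592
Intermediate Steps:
d(r, S) = √2*√S (d(r, S) = √(2*S) = √2*√S)
n = 1 (n = 1 - √2*√0 = 1 - √2*0 = 1 - 1*0 = 1 + 0 = 1)
V(P) = 19 (V(P) = 20 - 1*1 = 20 - 1 = 19)
(-125 + V(8))*(-37 - 695) = (-125 + 19)*(-37 - 695) = -106*(-732) = 77592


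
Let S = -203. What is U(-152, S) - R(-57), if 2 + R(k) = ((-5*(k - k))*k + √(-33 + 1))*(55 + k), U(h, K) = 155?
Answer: 157 + 8*I*√2 ≈ 157.0 + 11.314*I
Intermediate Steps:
R(k) = -2 + 4*I*√2*(55 + k) (R(k) = -2 + ((-5*(k - k))*k + √(-33 + 1))*(55 + k) = -2 + ((-5*0)*k + √(-32))*(55 + k) = -2 + (0*k + 4*I*√2)*(55 + k) = -2 + (0 + 4*I*√2)*(55 + k) = -2 + (4*I*√2)*(55 + k) = -2 + 4*I*√2*(55 + k))
U(-152, S) - R(-57) = 155 - (-2 + 220*I*√2 + 4*I*(-57)*√2) = 155 - (-2 + 220*I*√2 - 228*I*√2) = 155 - (-2 - 8*I*√2) = 155 + (2 + 8*I*√2) = 157 + 8*I*√2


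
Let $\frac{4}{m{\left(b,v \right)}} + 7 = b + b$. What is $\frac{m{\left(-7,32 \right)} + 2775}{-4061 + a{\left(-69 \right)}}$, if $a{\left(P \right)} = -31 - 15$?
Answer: $- \frac{58271}{86247} \approx -0.67563$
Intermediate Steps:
$m{\left(b,v \right)} = \frac{4}{-7 + 2 b}$ ($m{\left(b,v \right)} = \frac{4}{-7 + \left(b + b\right)} = \frac{4}{-7 + 2 b}$)
$a{\left(P \right)} = -46$
$\frac{m{\left(-7,32 \right)} + 2775}{-4061 + a{\left(-69 \right)}} = \frac{\frac{4}{-7 + 2 \left(-7\right)} + 2775}{-4061 - 46} = \frac{\frac{4}{-7 - 14} + 2775}{-4107} = \left(\frac{4}{-21} + 2775\right) \left(- \frac{1}{4107}\right) = \left(4 \left(- \frac{1}{21}\right) + 2775\right) \left(- \frac{1}{4107}\right) = \left(- \frac{4}{21} + 2775\right) \left(- \frac{1}{4107}\right) = \frac{58271}{21} \left(- \frac{1}{4107}\right) = - \frac{58271}{86247}$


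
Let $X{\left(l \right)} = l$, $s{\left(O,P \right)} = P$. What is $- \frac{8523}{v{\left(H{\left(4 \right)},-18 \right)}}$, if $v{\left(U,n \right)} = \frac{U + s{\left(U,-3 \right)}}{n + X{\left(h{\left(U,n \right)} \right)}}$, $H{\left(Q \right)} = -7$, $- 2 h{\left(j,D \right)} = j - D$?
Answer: $- \frac{400581}{20} \approx -20029.0$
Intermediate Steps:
$h{\left(j,D \right)} = \frac{D}{2} - \frac{j}{2}$ ($h{\left(j,D \right)} = - \frac{j - D}{2} = \frac{D}{2} - \frac{j}{2}$)
$v{\left(U,n \right)} = \frac{-3 + U}{- \frac{U}{2} + \frac{3 n}{2}}$ ($v{\left(U,n \right)} = \frac{U - 3}{n - \left(\frac{U}{2} - \frac{n}{2}\right)} = \frac{-3 + U}{- \frac{U}{2} + \frac{3 n}{2}}$)
$- \frac{8523}{v{\left(H{\left(4 \right)},-18 \right)}} = - \frac{8523}{2 \frac{1}{\left(-1\right) \left(-7\right) + 3 \left(-18\right)} \left(-3 - 7\right)} = - \frac{8523}{2 \frac{1}{7 - 54} \left(-10\right)} = - \frac{8523}{2 \frac{1}{-47} \left(-10\right)} = - \frac{8523}{2 \left(- \frac{1}{47}\right) \left(-10\right)} = - \frac{8523}{\frac{20}{47}} = \left(-8523\right) \frac{47}{20} = - \frac{400581}{20}$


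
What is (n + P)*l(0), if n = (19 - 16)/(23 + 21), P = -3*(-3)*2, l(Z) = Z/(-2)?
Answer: 0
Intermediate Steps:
l(Z) = -Z/2 (l(Z) = Z*(-½) = -Z/2)
P = 18 (P = 9*2 = 18)
n = 3/44 ≈ 0.068182
(n + P)*l(0) = (3/44 + 18)*(-½*0) = (795/44)*0 = 0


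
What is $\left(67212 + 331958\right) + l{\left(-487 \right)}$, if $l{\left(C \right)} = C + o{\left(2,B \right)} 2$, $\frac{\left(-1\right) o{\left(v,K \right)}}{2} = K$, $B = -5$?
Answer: $398703$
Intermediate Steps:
$o{\left(v,K \right)} = - 2 K$
$l{\left(C \right)} = 20 + C$ ($l{\left(C \right)} = C + \left(-2\right) \left(-5\right) 2 = C + 10 \cdot 2 = C + 20 = 20 + C$)
$\left(67212 + 331958\right) + l{\left(-487 \right)} = \left(67212 + 331958\right) + \left(20 - 487\right) = 399170 - 467 = 398703$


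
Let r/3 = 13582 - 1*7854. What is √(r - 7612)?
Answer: 2*√2393 ≈ 97.837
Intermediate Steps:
r = 17184 (r = 3*(13582 - 1*7854) = 3*(13582 - 7854) = 3*5728 = 17184)
√(r - 7612) = √(17184 - 7612) = √9572 = 2*√2393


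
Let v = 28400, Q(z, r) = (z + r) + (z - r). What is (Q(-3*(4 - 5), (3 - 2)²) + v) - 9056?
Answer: 19350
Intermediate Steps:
Q(z, r) = 2*z (Q(z, r) = (r + z) + (z - r) = 2*z)
(Q(-3*(4 - 5), (3 - 2)²) + v) - 9056 = (2*(-3*(4 - 5)) + 28400) - 9056 = (2*(-3*(-1)) + 28400) - 9056 = (2*3 + 28400) - 9056 = (6 + 28400) - 9056 = 28406 - 9056 = 19350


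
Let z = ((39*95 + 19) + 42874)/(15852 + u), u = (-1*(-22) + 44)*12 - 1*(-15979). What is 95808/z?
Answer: 1562772192/23299 ≈ 67075.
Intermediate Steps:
u = 16771 (u = (22 + 44)*12 + 15979 = 66*12 + 15979 = 792 + 15979 = 16771)
z = 46598/32623 (z = ((39*95 + 19) + 42874)/(15852 + 16771) = ((3705 + 19) + 42874)/32623 = (3724 + 42874)*(1/32623) = 46598*(1/32623) = 46598/32623 ≈ 1.4284)
95808/z = 95808/(46598/32623) = 95808*(32623/46598) = 1562772192/23299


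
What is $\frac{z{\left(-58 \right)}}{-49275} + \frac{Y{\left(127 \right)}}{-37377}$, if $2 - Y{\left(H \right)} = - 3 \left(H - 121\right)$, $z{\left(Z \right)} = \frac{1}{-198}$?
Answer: $- \frac{21676847}{40518536850} \approx -0.00053499$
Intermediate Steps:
$z{\left(Z \right)} = - \frac{1}{198}$
$Y{\left(H \right)} = -361 + 3 H$ ($Y{\left(H \right)} = 2 - - 3 \left(H - 121\right) = 2 - - 3 \left(-121 + H\right) = 2 - \left(363 - 3 H\right) = 2 + \left(-363 + 3 H\right) = -361 + 3 H$)
$\frac{z{\left(-58 \right)}}{-49275} + \frac{Y{\left(127 \right)}}{-37377} = - \frac{1}{198 \left(-49275\right)} + \frac{-361 + 3 \cdot 127}{-37377} = \left(- \frac{1}{198}\right) \left(- \frac{1}{49275}\right) + \left(-361 + 381\right) \left(- \frac{1}{37377}\right) = \frac{1}{9756450} + 20 \left(- \frac{1}{37377}\right) = \frac{1}{9756450} - \frac{20}{37377} = - \frac{21676847}{40518536850}$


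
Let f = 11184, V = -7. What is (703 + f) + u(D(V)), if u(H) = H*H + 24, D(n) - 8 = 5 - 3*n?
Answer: 13067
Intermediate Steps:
D(n) = 13 - 3*n (D(n) = 8 + (5 - 3*n) = 13 - 3*n)
u(H) = 24 + H**2 (u(H) = H**2 + 24 = 24 + H**2)
(703 + f) + u(D(V)) = (703 + 11184) + (24 + (13 - 3*(-7))**2) = 11887 + (24 + (13 + 21)**2) = 11887 + (24 + 34**2) = 11887 + (24 + 1156) = 11887 + 1180 = 13067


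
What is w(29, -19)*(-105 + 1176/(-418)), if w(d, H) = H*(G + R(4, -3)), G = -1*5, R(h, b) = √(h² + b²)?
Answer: 0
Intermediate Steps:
R(h, b) = √(b² + h²)
G = -5
w(d, H) = 0 (w(d, H) = H*(-5 + √((-3)² + 4²)) = H*(-5 + √(9 + 16)) = H*(-5 + √25) = H*(-5 + 5) = H*0 = 0)
w(29, -19)*(-105 + 1176/(-418)) = 0*(-105 + 1176/(-418)) = 0*(-105 + 1176*(-1/418)) = 0*(-105 - 588/209) = 0*(-22533/209) = 0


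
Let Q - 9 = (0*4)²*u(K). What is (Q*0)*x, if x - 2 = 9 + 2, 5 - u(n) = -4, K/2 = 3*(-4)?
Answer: 0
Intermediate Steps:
K = -24 (K = 2*(3*(-4)) = 2*(-12) = -24)
u(n) = 9 (u(n) = 5 - 1*(-4) = 5 + 4 = 9)
Q = 9 (Q = 9 + (0*4)²*9 = 9 + 0²*9 = 9 + 0*9 = 9 + 0 = 9)
x = 13 (x = 2 + (9 + 2) = 2 + 11 = 13)
(Q*0)*x = (9*0)*13 = 0*13 = 0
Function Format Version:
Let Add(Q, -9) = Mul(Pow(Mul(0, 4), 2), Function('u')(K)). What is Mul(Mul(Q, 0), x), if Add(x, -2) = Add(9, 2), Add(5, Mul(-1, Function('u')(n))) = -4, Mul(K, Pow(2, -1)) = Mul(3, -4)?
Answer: 0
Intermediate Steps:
K = -24 (K = Mul(2, Mul(3, -4)) = Mul(2, -12) = -24)
Function('u')(n) = 9 (Function('u')(n) = Add(5, Mul(-1, -4)) = Add(5, 4) = 9)
Q = 9 (Q = Add(9, Mul(Pow(Mul(0, 4), 2), 9)) = Add(9, Mul(Pow(0, 2), 9)) = Add(9, Mul(0, 9)) = Add(9, 0) = 9)
x = 13 (x = Add(2, Add(9, 2)) = Add(2, 11) = 13)
Mul(Mul(Q, 0), x) = Mul(Mul(9, 0), 13) = Mul(0, 13) = 0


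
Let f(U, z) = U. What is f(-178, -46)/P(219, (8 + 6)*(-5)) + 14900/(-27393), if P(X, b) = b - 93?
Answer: 2447254/4465059 ≈ 0.54809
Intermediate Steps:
P(X, b) = -93 + b
f(-178, -46)/P(219, (8 + 6)*(-5)) + 14900/(-27393) = -178/(-93 + (8 + 6)*(-5)) + 14900/(-27393) = -178/(-93 + 14*(-5)) + 14900*(-1/27393) = -178/(-93 - 70) - 14900/27393 = -178/(-163) - 14900/27393 = -178*(-1/163) - 14900/27393 = 178/163 - 14900/27393 = 2447254/4465059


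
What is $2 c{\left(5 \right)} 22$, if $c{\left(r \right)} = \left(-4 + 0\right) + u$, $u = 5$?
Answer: $44$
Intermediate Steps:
$c{\left(r \right)} = 1$ ($c{\left(r \right)} = \left(-4 + 0\right) + 5 = -4 + 5 = 1$)
$2 c{\left(5 \right)} 22 = 2 \cdot 1 \cdot 22 = 2 \cdot 22 = 44$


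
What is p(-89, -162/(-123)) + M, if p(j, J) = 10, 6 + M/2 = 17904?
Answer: 35806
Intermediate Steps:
M = 35796 (M = -12 + 2*17904 = -12 + 35808 = 35796)
p(-89, -162/(-123)) + M = 10 + 35796 = 35806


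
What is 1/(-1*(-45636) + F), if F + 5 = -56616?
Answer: -1/10985 ≈ -9.1033e-5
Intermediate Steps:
F = -56621 (F = -5 - 56616 = -56621)
1/(-1*(-45636) + F) = 1/(-1*(-45636) - 56621) = 1/(45636 - 56621) = 1/(-10985) = -1/10985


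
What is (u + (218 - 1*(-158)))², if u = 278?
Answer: 427716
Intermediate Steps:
(u + (218 - 1*(-158)))² = (278 + (218 - 1*(-158)))² = (278 + (218 + 158))² = (278 + 376)² = 654² = 427716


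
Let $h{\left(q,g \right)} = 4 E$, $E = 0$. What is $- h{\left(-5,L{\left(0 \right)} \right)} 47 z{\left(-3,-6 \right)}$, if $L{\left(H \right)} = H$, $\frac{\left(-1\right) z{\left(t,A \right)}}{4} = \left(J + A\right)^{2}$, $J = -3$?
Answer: $0$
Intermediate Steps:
$z{\left(t,A \right)} = - 4 \left(-3 + A\right)^{2}$
$h{\left(q,g \right)} = 0$ ($h{\left(q,g \right)} = 4 \cdot 0 = 0$)
$- h{\left(-5,L{\left(0 \right)} \right)} 47 z{\left(-3,-6 \right)} = - 0 \cdot 47 \left(- 4 \left(-3 - 6\right)^{2}\right) = - 0 \left(- 4 \left(-9\right)^{2}\right) = - 0 \left(\left(-4\right) 81\right) = - 0 \left(-324\right) = \left(-1\right) 0 = 0$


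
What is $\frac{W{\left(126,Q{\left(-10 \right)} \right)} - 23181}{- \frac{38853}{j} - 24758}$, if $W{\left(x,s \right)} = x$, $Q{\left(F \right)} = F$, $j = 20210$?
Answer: $\frac{465941550}{500398033} \approx 0.93114$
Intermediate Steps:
$\frac{W{\left(126,Q{\left(-10 \right)} \right)} - 23181}{- \frac{38853}{j} - 24758} = \frac{126 - 23181}{- \frac{38853}{20210} - 24758} = - \frac{23055}{\left(-38853\right) \frac{1}{20210} - 24758} = - \frac{23055}{- \frac{38853}{20210} - 24758} = - \frac{23055}{- \frac{500398033}{20210}} = \left(-23055\right) \left(- \frac{20210}{500398033}\right) = \frac{465941550}{500398033}$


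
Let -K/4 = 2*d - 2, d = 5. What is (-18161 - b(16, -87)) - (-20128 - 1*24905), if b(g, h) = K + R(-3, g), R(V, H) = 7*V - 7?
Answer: 26932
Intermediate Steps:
R(V, H) = -7 + 7*V
K = -32 (K = -4*(2*5 - 2) = -4*(10 - 2) = -4*8 = -32)
b(g, h) = -60 (b(g, h) = -32 + (-7 + 7*(-3)) = -32 + (-7 - 21) = -32 - 28 = -60)
(-18161 - b(16, -87)) - (-20128 - 1*24905) = (-18161 - 1*(-60)) - (-20128 - 1*24905) = (-18161 + 60) - (-20128 - 24905) = -18101 - 1*(-45033) = -18101 + 45033 = 26932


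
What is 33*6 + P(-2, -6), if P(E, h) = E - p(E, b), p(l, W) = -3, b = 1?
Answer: 199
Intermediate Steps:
P(E, h) = 3 + E (P(E, h) = E - 1*(-3) = E + 3 = 3 + E)
33*6 + P(-2, -6) = 33*6 + (3 - 2) = 198 + 1 = 199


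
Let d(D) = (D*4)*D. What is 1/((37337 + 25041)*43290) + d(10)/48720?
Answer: 4500572903/548169754860 ≈ 0.0082102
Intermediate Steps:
d(D) = 4*D² (d(D) = (4*D)*D = 4*D²)
1/((37337 + 25041)*43290) + d(10)/48720 = 1/((37337 + 25041)*43290) + (4*10²)/48720 = (1/43290)/62378 + (4*100)*(1/48720) = (1/62378)*(1/43290) + 400*(1/48720) = 1/2700343620 + 5/609 = 4500572903/548169754860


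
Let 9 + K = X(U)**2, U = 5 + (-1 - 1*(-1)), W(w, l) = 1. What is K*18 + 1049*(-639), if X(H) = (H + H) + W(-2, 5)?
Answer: -668295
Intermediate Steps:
U = 5 (U = 5 + (-1 + 1) = 5 + 0 = 5)
X(H) = 1 + 2*H (X(H) = (H + H) + 1 = 2*H + 1 = 1 + 2*H)
K = 112 (K = -9 + (1 + 2*5)**2 = -9 + (1 + 10)**2 = -9 + 11**2 = -9 + 121 = 112)
K*18 + 1049*(-639) = 112*18 + 1049*(-639) = 2016 - 670311 = -668295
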